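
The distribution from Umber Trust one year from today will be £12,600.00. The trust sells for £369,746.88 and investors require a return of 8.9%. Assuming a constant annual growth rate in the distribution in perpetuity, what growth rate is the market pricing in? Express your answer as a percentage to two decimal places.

P = D₁/(r−g) ⇒ g = r − D₁/P = 0.089 − £12,600.00/£369,746.88 = 0.054923

5.49%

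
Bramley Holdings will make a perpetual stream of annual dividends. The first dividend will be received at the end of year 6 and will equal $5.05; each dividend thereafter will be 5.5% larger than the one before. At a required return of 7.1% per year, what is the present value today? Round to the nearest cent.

$223.99

Value at end of year 5: C₁ / (r − g) = $5.05 / (0.071 − 0.055) = $315.6250
Discount to today: PV = $315.6250 / (1 + 0.071)^5 = $315.6250 / 1.409118 = $223.99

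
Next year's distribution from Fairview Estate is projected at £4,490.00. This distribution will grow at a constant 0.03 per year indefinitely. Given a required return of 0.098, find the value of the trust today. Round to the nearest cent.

£66029.41

Growing perpetuity: P = D₁ / (r − g) = £4,490.0000 / (0.098 − 0.03) = £66,029.41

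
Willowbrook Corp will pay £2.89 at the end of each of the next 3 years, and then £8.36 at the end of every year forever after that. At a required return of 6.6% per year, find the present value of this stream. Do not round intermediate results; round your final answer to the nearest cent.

PV of 3-year annuity: £2.89 × [1 − (1+0.066)^−3] / 0.066 = 7.64004
Perpetuity value at year 3: £8.36 / 0.066 = 126.66667
PV of perpetuity: 126.66667 / (1+0.066)^3 = 104.56606
Total PV = 7.64004 + 104.56606 = 112.20610

£112.21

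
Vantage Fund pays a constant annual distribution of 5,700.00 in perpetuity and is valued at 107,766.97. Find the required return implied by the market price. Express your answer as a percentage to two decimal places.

5.29%

P = C/r ⇒ r = C/P = 5,700.00/107,766.97 = 0.052892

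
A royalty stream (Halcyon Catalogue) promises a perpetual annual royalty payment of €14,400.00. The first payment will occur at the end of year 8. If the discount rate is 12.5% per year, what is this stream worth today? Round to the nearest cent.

Value at end of year 7: C / r = €14,400.00 / 0.125 = €115,200.0000
Discount to today: PV = €115,200.0000 / (1 + 0.125)^7 = €115,200.0000 / 2.280697 = €50,510.87

€50510.87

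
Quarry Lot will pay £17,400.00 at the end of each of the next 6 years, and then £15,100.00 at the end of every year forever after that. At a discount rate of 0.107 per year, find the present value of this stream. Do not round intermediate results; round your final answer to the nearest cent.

£150936.41

PV of 6-year annuity: £17,400.00 × [1 − (1+0.107)^−6] / 0.107 = 74251.93158
Perpetuity value at year 6: £15,100.00 / 0.107 = 141121.49533
PV of perpetuity: 141121.49533 / (1+0.107)^6 = 76684.47424
Total PV = 74251.93158 + 76684.47424 = 150936.40582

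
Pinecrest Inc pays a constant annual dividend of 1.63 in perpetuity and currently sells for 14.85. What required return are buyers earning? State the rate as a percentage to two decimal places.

P = C/r ⇒ r = C/P = 1.63/14.85 = 0.109764

10.98%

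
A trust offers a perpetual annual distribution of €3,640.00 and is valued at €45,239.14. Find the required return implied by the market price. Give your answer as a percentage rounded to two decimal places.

8.05%

P = C/r ⇒ r = C/P = €3,640.00/€45,239.14 = 0.080461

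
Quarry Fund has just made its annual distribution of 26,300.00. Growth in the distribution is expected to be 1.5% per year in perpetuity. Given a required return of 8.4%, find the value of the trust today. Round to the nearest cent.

386876.81

D₁ = D₀ × (1 + g) = 26,300.00 × 1.015 = 26,694.5000
Growing perpetuity: P = D₁ / (r − g) = 26,694.5000 / (0.084 − 0.015) = 386,876.81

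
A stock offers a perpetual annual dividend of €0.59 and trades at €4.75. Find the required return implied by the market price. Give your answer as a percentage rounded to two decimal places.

P = C/r ⇒ r = C/P = €0.59/€4.75 = 0.124211

12.42%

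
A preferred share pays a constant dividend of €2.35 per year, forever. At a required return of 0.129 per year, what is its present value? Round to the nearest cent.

Level perpetuity: PV = C / r = €2.35 / 0.129 = €18.22

€18.22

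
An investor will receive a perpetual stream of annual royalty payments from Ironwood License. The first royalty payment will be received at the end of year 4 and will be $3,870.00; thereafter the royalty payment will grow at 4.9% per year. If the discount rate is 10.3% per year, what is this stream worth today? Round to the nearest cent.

Value at end of year 3: C₁ / (r − g) = $3,870.00 / (0.103 − 0.049) = $71,666.6667
Discount to today: PV = $71,666.6667 / (1 + 0.103)^3 = $71,666.6667 / 1.341920 = $53,406.08

$53406.08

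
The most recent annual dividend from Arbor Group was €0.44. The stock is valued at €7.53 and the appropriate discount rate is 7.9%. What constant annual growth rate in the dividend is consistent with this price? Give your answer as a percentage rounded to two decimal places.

P = D₀(1+g)/(r−g) ⇒ P(r−g) = D₀(1+g) ⇒ g(P+D₀) = P·r − D₀
g = (P·r − D₀)/(P + D₀) = (€7.53×0.079 − €0.44) / (€7.53 + €0.44) = 0.019432

1.94%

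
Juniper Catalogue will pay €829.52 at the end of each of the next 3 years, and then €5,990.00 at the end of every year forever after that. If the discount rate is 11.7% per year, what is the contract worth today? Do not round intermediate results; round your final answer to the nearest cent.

PV of 3-year annuity: €829.52 × [1 − (1+0.117)^−3] / 0.117 = 2002.68327
Perpetuity value at year 3: €5,990.00 / 0.117 = 51196.58120
PV of perpetuity: 51196.58120 / (1+0.117)^3 = 36735.11818
Total PV = 2002.68327 + 36735.11818 = 38737.80145

€38737.80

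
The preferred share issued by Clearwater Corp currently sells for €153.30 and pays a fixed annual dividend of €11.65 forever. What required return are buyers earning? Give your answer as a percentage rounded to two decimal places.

P = C/r ⇒ r = C/P = €11.65/€153.30 = 0.075995

7.60%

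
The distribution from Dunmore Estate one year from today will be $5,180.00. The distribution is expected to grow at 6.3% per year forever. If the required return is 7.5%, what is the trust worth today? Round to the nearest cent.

Growing perpetuity: P = D₁ / (r − g) = $5,180.0000 / (0.075 − 0.063) = $431,666.67

$431666.67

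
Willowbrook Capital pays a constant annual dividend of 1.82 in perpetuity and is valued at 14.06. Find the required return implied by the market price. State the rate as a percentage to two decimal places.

P = C/r ⇒ r = C/P = 1.82/14.06 = 0.129445

12.94%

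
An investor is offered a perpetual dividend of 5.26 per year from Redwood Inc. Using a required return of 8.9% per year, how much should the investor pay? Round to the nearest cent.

59.10

Level perpetuity: PV = C / r = 5.26 / 0.089 = 59.10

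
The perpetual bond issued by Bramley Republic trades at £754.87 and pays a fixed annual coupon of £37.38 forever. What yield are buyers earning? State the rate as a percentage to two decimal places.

P = C/r ⇒ r = C/P = £37.38/£754.87 = 0.049518

4.95%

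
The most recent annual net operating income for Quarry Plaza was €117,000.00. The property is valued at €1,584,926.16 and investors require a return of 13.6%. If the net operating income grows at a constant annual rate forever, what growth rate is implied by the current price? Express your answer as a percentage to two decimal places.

5.79%

P = D₀(1+g)/(r−g) ⇒ P(r−g) = D₀(1+g) ⇒ g(P+D₀) = P·r − D₀
g = (P·r − D₀)/(P + D₀) = (€1,584,926.16×0.136 − €117,000.00) / (€1,584,926.16 + €117,000.00) = 0.057905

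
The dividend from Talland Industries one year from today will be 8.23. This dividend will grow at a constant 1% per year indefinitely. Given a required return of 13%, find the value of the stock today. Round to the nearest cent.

68.58

Growing perpetuity: P = D₁ / (r − g) = 8.2300 / (0.13 − 0.01) = 68.58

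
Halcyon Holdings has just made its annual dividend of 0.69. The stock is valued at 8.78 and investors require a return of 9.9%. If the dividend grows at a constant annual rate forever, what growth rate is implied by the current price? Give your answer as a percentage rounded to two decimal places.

1.89%

P = D₀(1+g)/(r−g) ⇒ P(r−g) = D₀(1+g) ⇒ g(P+D₀) = P·r − D₀
g = (P·r − D₀)/(P + D₀) = (8.78×0.099 − 0.69) / (8.78 + 0.69) = 0.018925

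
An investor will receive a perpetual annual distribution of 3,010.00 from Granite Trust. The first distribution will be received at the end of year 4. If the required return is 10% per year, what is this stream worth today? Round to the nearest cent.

22614.58

Value at end of year 3: C / r = 3,010.00 / 0.1 = 30,100.0000
Discount to today: PV = 30,100.0000 / (1 + 0.1)^3 = 30,100.0000 / 1.331000 = 22,614.58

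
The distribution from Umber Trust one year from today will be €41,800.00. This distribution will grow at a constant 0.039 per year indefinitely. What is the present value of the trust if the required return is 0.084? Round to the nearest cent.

€928888.89

Growing perpetuity: P = D₁ / (r − g) = €41,800.0000 / (0.084 − 0.039) = €928,888.89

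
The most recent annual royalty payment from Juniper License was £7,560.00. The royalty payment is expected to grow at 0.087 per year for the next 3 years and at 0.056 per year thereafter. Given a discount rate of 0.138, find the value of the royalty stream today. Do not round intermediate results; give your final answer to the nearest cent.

D_1 = 8217.72000
D_2 = 8932.66164
D_3 = 9709.80320
Terminal value at year 3: TV = D_3×(1+g_2)/(r−g_2) = 10253.55218/0.082 = 125043.31929
P_0 = D_1/(1+r)^1 + D_2/(1+r)^2 + D_3/(1+r)^3 + TV/(1+r)^3
    = 7221.19508 + 6897.57386 + 6588.45587 + 84846.45613 = 105553.68094

£105553.68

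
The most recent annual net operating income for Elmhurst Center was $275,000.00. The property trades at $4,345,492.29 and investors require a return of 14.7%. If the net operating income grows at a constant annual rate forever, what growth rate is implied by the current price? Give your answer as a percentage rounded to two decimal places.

P = D₀(1+g)/(r−g) ⇒ P(r−g) = D₀(1+g) ⇒ g(P+D₀) = P·r − D₀
g = (P·r − D₀)/(P + D₀) = ($4,345,492.29×0.147 − $275,000.00) / ($4,345,492.29 + $275,000.00) = 0.078733

7.87%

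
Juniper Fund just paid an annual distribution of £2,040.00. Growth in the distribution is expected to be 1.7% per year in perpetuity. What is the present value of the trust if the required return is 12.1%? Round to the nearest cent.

D₁ = D₀ × (1 + g) = £2,040.00 × 1.017 = £2,074.6800
Growing perpetuity: P = D₁ / (r − g) = £2,074.6800 / (0.121 − 0.017) = £19,948.85

£19948.85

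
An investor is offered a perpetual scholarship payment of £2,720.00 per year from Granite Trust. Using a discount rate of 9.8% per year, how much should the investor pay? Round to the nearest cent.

Level perpetuity: PV = C / r = £2,720.00 / 0.098 = £27,755.10

£27755.10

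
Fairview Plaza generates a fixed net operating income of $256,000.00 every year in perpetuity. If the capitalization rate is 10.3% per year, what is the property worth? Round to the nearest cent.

Level perpetuity: PV = C / r = $256,000.00 / 0.103 = $2,485,436.89

$2485436.89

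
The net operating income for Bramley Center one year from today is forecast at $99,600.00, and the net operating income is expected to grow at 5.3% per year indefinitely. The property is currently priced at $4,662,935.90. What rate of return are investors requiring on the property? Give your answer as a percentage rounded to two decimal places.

7.44%

P = D₁/(r − g) ⇒ r = D₁/P + g = $99,600.0000/$4,662,935.90 + 0.053 = 0.021360 + 0.053 = 0.074360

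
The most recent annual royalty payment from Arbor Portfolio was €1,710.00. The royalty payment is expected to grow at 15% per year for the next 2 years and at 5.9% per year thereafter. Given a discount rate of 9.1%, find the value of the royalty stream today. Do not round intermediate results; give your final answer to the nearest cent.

€66578.91

D_1 = 1966.50000
D_2 = 2261.47500
Terminal value at year 2: TV = D_2×(1+g_2)/(r−g_2) = 2394.90202/0.032 = 74840.68828
P_0 = D_1/(1+r)^1 + D_2/(1+r)^2 + TV/(1+r)^2
    = 1802.47479 + 1899.95052 + 62876.48739 = 66578.91269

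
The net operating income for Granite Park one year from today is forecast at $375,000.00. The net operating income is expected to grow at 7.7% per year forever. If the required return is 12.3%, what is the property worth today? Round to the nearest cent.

Growing perpetuity: P = D₁ / (r − g) = $375,000.0000 / (0.123 − 0.077) = $8,152,173.91

$8152173.91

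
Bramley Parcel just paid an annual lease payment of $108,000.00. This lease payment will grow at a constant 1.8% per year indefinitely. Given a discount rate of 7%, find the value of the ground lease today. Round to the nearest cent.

$2114307.69

D₁ = D₀ × (1 + g) = $108,000.00 × 1.018 = $109,944.0000
Growing perpetuity: P = D₁ / (r − g) = $109,944.0000 / (0.07 − 0.018) = $2,114,307.69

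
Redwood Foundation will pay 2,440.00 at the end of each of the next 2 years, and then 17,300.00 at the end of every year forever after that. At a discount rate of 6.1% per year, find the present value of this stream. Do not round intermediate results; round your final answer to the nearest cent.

PV of 2-year annuity: 2,440.00 × [1 − (1+0.061)^−2] / 0.061 = 4467.21701
Perpetuity value at year 2: 17,300.00 / 0.061 = 283606.55738
PV of perpetuity: 283606.55738 / (1+0.061)^2 = 251933.25644
Total PV = 4467.21701 + 251933.25644 = 256400.47345

256400.47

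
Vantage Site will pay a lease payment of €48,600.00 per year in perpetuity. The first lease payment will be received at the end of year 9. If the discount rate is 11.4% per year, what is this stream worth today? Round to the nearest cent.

€179742.13

Value at end of year 8: C / r = €48,600.00 / 0.114 = €426,315.7895
Discount to today: PV = €426,315.7895 / (1 + 0.114)^8 = €426,315.7895 / 2.371819 = €179,742.13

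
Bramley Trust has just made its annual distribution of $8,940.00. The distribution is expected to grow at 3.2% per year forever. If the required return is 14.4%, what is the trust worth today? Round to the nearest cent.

$82375.71

D₁ = D₀ × (1 + g) = $8,940.00 × 1.032 = $9,226.0800
Growing perpetuity: P = D₁ / (r − g) = $9,226.0800 / (0.144 − 0.032) = $82,375.71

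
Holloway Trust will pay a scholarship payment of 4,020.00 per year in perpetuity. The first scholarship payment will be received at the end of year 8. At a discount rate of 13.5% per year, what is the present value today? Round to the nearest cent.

Value at end of year 7: C / r = 4,020.00 / 0.135 = 29,777.7778
Discount to today: PV = 29,777.7778 / (1 + 0.135)^7 = 29,777.7778 / 2.426448 = 12,272.17

12272.17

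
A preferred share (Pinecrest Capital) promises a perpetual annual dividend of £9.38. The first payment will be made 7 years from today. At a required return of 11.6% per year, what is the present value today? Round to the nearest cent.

£41.86

Value at end of year 6: C / r = £9.38 / 0.116 = £80.8621
Discount to today: PV = £80.8621 / (1 + 0.116)^6 = £80.8621 / 1.931902 = £41.86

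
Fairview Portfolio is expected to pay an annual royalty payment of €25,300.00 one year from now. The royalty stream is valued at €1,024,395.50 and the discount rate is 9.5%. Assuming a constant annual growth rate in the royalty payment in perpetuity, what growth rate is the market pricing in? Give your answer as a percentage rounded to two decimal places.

7.03%

P = D₁/(r−g) ⇒ g = r − D₁/P = 0.095 − €25,300.00/€1,024,395.50 = 0.070303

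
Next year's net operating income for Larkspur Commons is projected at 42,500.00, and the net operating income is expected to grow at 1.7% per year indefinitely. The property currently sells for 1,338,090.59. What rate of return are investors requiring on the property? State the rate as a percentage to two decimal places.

P = D₁/(r − g) ⇒ r = D₁/P + g = 42,500.0000/1,338,090.59 + 0.017 = 0.031762 + 0.017 = 0.048762

4.88%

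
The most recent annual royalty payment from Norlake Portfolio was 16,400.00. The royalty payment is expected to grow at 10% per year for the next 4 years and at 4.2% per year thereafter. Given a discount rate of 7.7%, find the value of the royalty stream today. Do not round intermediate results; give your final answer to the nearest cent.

D_1 = 18040.00000
D_2 = 19844.00000
D_3 = 21828.40000
D_4 = 24011.24000
Terminal value at year 4: TV = D_4×(1+g_2)/(r−g_2) = 25019.71208/0.035 = 714848.91657
P_0 = D_1/(1+r)^1 + D_2/(1+r)^2 + D_3/(1+r)^3 + D_4/(1+r)^4 + TV/(1+r)^4
    = 16750.23213 + 17107.94368 + 17473.29438 + 17846.44737 + 531314.23304 = 600492.15058

600492.15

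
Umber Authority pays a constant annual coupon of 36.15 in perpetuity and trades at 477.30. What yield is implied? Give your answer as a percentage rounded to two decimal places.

P = C/r ⇒ r = C/P = 36.15/477.30 = 0.075739

7.57%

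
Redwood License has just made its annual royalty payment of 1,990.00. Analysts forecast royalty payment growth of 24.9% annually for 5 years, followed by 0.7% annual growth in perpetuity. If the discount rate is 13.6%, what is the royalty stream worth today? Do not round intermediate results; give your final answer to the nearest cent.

38301.82

D_1 = 2485.51000
D_2 = 3104.40199
D_3 = 3877.39809
D_4 = 4842.87021
D_5 = 6048.74489
Terminal value at year 5: TV = D_5×(1+g_2)/(r−g_2) = 6091.08611/0.129 = 47217.72174
P_0 = D_1/(1+r)^1 + D_2/(1+r)^2 + D_3/(1+r)^3 + D_4/(1+r)^4 + D_5/(1+r)^5 + TV/(1+r)^5
    = 2187.94894 + 2405.58823 + 2644.87650 + 2907.96721 + 3197.22803 + 24958.20638 = 38301.81529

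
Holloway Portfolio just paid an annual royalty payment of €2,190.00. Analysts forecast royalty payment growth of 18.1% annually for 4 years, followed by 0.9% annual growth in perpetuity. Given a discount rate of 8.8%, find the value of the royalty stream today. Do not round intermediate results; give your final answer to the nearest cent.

€49631.15

D_1 = 2586.39000
D_2 = 3054.52659
D_3 = 3607.39590
D_4 = 4260.33456
Terminal value at year 4: TV = D_4×(1+g_2)/(r−g_2) = 4298.67757/0.079 = 54413.64016
P_0 = D_1/(1+r)^1 + D_2/(1+r)^2 + D_3/(1+r)^3 + D_4/(1+r)^4 + TV/(1+r)^4
    = 2377.19669 + 2580.39457 + 2800.96139 + 3040.38180 + 38832.21815 = 49631.15260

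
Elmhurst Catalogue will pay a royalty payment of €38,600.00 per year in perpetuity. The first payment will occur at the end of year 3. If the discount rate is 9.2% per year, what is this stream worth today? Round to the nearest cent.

Value at end of year 2: C / r = €38,600.00 / 0.092 = €419,565.2174
Discount to today: PV = €419,565.2174 / (1 + 0.092)^2 = €419,565.2174 / 1.192464 = €351,847.28

€351847.28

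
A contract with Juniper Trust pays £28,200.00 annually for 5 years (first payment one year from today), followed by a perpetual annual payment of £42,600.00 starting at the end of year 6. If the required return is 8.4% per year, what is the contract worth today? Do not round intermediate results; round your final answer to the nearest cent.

£450248.91

PV of 5-year annuity: £28,200.00 × [1 − (1+0.084)^−5] / 0.084 = 111417.31341
Perpetuity value at year 5: £42,600.00 / 0.084 = 507142.85714
PV of perpetuity: 507142.85714 / (1+0.084)^5 = 338831.59645
Total PV = 111417.31341 + 338831.59645 = 450248.90987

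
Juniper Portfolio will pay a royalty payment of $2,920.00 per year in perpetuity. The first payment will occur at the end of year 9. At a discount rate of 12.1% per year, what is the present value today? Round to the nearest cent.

$9677.26

Value at end of year 8: C / r = $2,920.00 / 0.121 = $24,132.2314
Discount to today: PV = $24,132.2314 / (1 + 0.121)^8 = $24,132.2314 / 2.493704 = $9,677.26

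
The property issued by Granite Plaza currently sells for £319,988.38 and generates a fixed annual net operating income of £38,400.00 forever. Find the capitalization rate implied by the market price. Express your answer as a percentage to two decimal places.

12.00%

P = C/r ⇒ r = C/P = £38,400.00/£319,988.38 = 0.120004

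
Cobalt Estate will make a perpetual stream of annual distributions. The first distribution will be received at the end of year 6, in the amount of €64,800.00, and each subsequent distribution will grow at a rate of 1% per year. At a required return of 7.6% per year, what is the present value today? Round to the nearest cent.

€680721.89

Value at end of year 5: C₁ / (r − g) = €64,800.00 / (0.076 − 0.01) = €981,818.1818
Discount to today: PV = €981,818.1818 / (1 + 0.076)^5 = €981,818.1818 / 1.442319 = €680,721.89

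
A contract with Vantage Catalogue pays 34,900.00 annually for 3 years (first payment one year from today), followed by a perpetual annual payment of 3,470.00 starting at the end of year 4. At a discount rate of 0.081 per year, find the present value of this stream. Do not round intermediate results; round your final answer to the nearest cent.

PV of 3-year annuity: 34,900.00 × [1 − (1+0.081)^−3] / 0.081 = 89778.64345
Perpetuity value at year 3: 3,470.00 / 0.081 = 42839.50617
PV of perpetuity: 42839.50617 / (1+0.081)^3 = 33913.09091
Total PV = 89778.64345 + 33913.09091 = 123691.73436

123691.73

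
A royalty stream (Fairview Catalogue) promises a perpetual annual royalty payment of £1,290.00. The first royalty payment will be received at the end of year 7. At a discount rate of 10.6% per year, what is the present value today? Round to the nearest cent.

Value at end of year 6: C / r = £1,290.00 / 0.106 = £12,169.8113
Discount to today: PV = £12,169.8113 / (1 + 0.106)^6 = £12,169.8113 / 1.830336 = £6,648.95

£6648.95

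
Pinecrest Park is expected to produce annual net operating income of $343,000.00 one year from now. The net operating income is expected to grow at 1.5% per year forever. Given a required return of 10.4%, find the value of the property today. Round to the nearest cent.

Growing perpetuity: P = D₁ / (r − g) = $343,000.0000 / (0.104 − 0.015) = $3,853,932.58

$3853932.58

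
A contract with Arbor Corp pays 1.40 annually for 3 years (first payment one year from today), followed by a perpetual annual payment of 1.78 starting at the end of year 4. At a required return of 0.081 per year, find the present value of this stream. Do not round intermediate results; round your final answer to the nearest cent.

21.00

PV of 3-year annuity: 1.40 × [1 − (1+0.081)^−3] / 0.081 = 3.60144
Perpetuity value at year 3: 1.78 / 0.081 = 21.97531
PV of perpetuity: 21.97531 / (1+0.081)^3 = 17.39634
Total PV = 3.60144 + 17.39634 = 20.99778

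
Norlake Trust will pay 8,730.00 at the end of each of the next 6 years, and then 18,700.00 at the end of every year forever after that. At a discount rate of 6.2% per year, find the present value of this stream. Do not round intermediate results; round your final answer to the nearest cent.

252893.74

PV of 6-year annuity: 8,730.00 × [1 − (1+0.062)^−6] / 0.062 = 42659.80768
Perpetuity value at year 6: 18,700.00 / 0.062 = 301612.90323
PV of perpetuity: 301612.90323 / (1+0.062)^6 = 210233.93373
Total PV = 42659.80768 + 210233.93373 = 252893.74142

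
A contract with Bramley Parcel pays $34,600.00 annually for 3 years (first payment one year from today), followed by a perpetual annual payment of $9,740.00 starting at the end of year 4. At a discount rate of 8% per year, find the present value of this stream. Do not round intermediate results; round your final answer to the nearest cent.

PV of 3-year annuity: $34,600.00 × [1 − (1+0.08)^−3] / 0.08 = 89167.55576
Perpetuity value at year 3: $9,740.00 / 0.08 = 121750.00000
PV of perpetuity: 121750.00000 / (1+0.08)^3 = 96649.07534
Total PV = 89167.55576 + 96649.07534 = 185816.63110

$185816.63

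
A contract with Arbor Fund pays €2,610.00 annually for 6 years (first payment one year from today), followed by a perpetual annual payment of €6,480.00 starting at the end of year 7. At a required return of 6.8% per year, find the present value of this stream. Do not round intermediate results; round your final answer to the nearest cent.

PV of 6-year annuity: €2,610.00 × [1 − (1+0.068)^−6] / 0.068 = 12517.85346
Perpetuity value at year 6: €6,480.00 / 0.068 = 95294.11765
PV of perpetuity: 95294.11765 / (1+0.068)^6 = 64215.30905
Total PV = 12517.85346 + 64215.30905 = 76733.16251

€76733.16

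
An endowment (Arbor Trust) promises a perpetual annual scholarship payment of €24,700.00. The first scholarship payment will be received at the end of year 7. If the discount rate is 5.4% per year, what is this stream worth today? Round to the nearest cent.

Value at end of year 6: C / r = €24,700.00 / 0.054 = €457,407.4074
Discount to today: PV = €457,407.4074 / (1 + 0.054)^6 = €457,407.4074 / 1.371020 = €333,625.72

€333625.72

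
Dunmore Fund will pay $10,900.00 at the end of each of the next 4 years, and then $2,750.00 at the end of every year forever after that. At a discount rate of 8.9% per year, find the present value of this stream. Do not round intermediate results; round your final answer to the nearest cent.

$57360.65

PV of 4-year annuity: $10,900.00 × [1 − (1+0.089)^−4] / 0.089 = 35390.59639
Perpetuity value at year 4: $2,750.00 / 0.089 = 30898.87640
PV of perpetuity: 30898.87640 / (1+0.089)^4 = 21970.05622
Total PV = 35390.59639 + 21970.05622 = 57360.65260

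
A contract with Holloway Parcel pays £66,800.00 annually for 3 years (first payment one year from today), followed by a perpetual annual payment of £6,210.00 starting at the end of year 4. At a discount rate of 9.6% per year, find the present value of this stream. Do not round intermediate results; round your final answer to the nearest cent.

£216433.30

PV of 3-year annuity: £66,800.00 × [1 − (1+0.096)^−3] / 0.096 = 167298.55839
Perpetuity value at year 3: £6,210.00 / 0.096 = 64687.50000
PV of perpetuity: 64687.50000 / (1+0.096)^3 = 49134.74480
Total PV = 167298.55839 + 49134.74480 = 216433.30318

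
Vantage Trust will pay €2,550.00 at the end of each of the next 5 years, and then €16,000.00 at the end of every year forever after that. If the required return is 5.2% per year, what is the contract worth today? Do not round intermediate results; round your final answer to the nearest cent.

€249781.38

PV of 5-year annuity: €2,550.00 × [1 − (1+0.052)^−5] / 0.052 = 10979.39453
Perpetuity value at year 5: €16,000.00 / 0.052 = 307692.30769
PV of perpetuity: 307692.30769 / (1+0.052)^5 = 238801.98910
Total PV = 10979.39453 + 238801.98910 = 249781.38363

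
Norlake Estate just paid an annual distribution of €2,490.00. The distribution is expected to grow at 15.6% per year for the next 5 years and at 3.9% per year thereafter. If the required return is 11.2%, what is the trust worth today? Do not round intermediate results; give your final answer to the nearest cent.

D_1 = 2878.44000
D_2 = 3327.47664
D_3 = 3846.56300
D_4 = 4446.62682
D_5 = 5140.30061
Terminal value at year 5: TV = D_5×(1+g_2)/(r−g_2) = 5340.77233/0.073 = 73161.26481
P_0 = D_1/(1+r)^1 + D_2/(1+r)^2 + D_3/(1+r)^3 + D_4/(1+r)^4 + D_5/(1+r)^5 + TV/(1+r)^5
    = 2588.52518 + 2690.94884 + 2797.42523 + 2908.11472 + 3023.18401 + 43028.60523 = 57036.80321

€57036.80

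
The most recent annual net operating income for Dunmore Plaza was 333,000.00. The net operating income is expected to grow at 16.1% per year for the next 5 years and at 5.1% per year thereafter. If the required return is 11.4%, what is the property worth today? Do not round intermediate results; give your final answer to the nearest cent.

8718304.78

D_1 = 386613.00000
D_2 = 448857.69300
D_3 = 521123.78157
D_4 = 605024.71041
D_5 = 702433.68878
Terminal value at year 5: TV = D_5×(1+g_2)/(r−g_2) = 738257.80691/0.063 = 11718377.88745
P_0 = D_1/(1+r)^1 + D_2/(1+r)^2 + D_3/(1+r)^3 + D_4/(1+r)^4 + D_5/(1+r)^5 + TV/(1+r)^5
    = 347049.37163 + 361691.49054 + 376951.36492 + 392855.05806 + 409429.73286 + 6830327.76559 = 8718304.78360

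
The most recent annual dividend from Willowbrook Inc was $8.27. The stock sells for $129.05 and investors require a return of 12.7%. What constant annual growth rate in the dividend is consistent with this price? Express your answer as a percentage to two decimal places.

5.91%

P = D₀(1+g)/(r−g) ⇒ P(r−g) = D₀(1+g) ⇒ g(P+D₀) = P·r − D₀
g = (P·r − D₀)/(P + D₀) = ($129.05×0.127 − $8.27) / ($129.05 + $8.27) = 0.059127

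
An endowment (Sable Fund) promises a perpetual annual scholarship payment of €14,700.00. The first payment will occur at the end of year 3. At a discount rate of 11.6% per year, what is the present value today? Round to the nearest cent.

€101749.19

Value at end of year 2: C / r = €14,700.00 / 0.116 = €126,724.1379
Discount to today: PV = €126,724.1379 / (1 + 0.116)^2 = €126,724.1379 / 1.245456 = €101,749.19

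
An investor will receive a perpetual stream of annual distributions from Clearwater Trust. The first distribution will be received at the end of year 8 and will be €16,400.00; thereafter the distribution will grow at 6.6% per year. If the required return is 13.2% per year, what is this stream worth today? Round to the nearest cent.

Value at end of year 7: C₁ / (r − g) = €16,400.00 / (0.132 − 0.066) = €248,484.8485
Discount to today: PV = €248,484.8485 / (1 + 0.132)^7 = €248,484.8485 / 2.381908 = €104,321.76

€104321.76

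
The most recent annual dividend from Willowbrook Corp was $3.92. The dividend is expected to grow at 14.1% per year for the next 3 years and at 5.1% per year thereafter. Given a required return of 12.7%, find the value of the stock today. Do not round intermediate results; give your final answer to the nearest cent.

$68.31

D_1 = 4.47272
D_2 = 5.10337
D_3 = 5.82295
Terminal value at year 3: TV = D_3×(1+g_2)/(r−g_2) = 6.11992/0.076 = 80.52526
P_0 = D_1/(1+r)^1 + D_2/(1+r)^2 + D_3/(1+r)^3 + TV/(1+r)^3
    = 3.96870 + 4.01800 + 4.06791 + 56.25490 = 68.30950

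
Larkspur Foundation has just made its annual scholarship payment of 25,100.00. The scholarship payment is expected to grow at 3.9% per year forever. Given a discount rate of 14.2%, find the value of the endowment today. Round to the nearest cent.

253193.20

D₁ = D₀ × (1 + g) = 25,100.00 × 1.039 = 26,078.9000
Growing perpetuity: P = D₁ / (r − g) = 26,078.9000 / (0.142 − 0.039) = 253,193.20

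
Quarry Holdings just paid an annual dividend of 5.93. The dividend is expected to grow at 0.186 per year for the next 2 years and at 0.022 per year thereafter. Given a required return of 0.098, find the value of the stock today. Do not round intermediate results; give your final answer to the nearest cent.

D_1 = 7.03298
D_2 = 8.34111
Terminal value at year 2: TV = D_2×(1+g_2)/(r−g_2) = 8.52462/0.076 = 112.16604
P_0 = D_1/(1+r)^1 + D_2/(1+r)^2 + TV/(1+r)^2
    = 6.40526 + 6.91862 + 93.03721 = 106.36110

106.36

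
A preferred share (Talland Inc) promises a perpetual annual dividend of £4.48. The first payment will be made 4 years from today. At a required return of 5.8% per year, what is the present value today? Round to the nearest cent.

£65.22

Value at end of year 3: C / r = £4.48 / 0.058 = £77.2414
Discount to today: PV = £77.2414 / (1 + 0.058)^3 = £77.2414 / 1.184287 = £65.22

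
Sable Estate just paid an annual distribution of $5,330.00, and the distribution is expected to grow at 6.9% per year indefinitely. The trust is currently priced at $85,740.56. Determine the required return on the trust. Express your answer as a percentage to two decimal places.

D₁ = $5,330.00 × 1.069 = $5,697.7700
P = D₁/(r − g) ⇒ r = D₁/P + g = $5,697.7700/$85,740.56 + 0.069 = 0.066454 + 0.069 = 0.135454

13.55%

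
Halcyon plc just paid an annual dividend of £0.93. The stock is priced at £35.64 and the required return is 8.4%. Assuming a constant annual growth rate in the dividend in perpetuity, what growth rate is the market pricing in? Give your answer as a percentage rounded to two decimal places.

P = D₀(1+g)/(r−g) ⇒ P(r−g) = D₀(1+g) ⇒ g(P+D₀) = P·r − D₀
g = (P·r − D₀)/(P + D₀) = (£35.64×0.084 − £0.93) / (£35.64 + £0.93) = 0.056433

5.64%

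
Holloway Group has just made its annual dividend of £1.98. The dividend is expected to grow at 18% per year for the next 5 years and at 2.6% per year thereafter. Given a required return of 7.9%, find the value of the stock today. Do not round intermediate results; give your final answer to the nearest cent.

£73.01

D_1 = 2.33640
D_2 = 2.75695
D_3 = 3.25320
D_4 = 3.83878
D_5 = 4.52976
Terminal value at year 5: TV = D_5×(1+g_2)/(r−g_2) = 4.64753/0.053 = 87.68932
P_0 = D_1/(1+r)^1 + D_2/(1+r)^2 + D_3/(1+r)^3 + D_4/(1+r)^4 + D_5/(1+r)^5 + TV/(1+r)^5
    = 2.16534 + 2.36803 + 2.58968 + 2.83209 + 3.09719 + 59.95694 = 73.00928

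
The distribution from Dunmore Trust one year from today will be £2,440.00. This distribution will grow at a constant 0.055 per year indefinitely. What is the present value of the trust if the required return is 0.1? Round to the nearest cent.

£54222.22

Growing perpetuity: P = D₁ / (r − g) = £2,440.0000 / (0.1 − 0.055) = £54,222.22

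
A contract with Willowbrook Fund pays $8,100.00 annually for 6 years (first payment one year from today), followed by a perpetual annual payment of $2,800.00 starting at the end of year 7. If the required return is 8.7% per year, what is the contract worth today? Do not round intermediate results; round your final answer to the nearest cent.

$56173.44

PV of 6-year annuity: $8,100.00 × [1 − (1+0.087)^−6] / 0.087 = 36663.25377
Perpetuity value at year 6: $2,800.00 / 0.087 = 32183.90805
PV of perpetuity: 32183.90805 / (1+0.087)^6 = 19510.19069
Total PV = 36663.25377 + 19510.19069 = 56173.44447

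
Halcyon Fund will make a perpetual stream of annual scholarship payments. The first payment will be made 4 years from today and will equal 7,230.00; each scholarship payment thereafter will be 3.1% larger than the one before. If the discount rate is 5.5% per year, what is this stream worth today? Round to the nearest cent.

Value at end of year 3: C₁ / (r − g) = 7,230.00 / (0.055 − 0.031) = 301,250.0000
Discount to today: PV = 301,250.0000 / (1 + 0.055)^3 = 301,250.0000 / 1.174241 = 256,548.62

256548.62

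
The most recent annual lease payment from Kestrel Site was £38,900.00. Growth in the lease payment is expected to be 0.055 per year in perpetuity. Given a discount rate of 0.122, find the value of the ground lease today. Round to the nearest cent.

D₁ = D₀ × (1 + g) = £38,900.00 × 1.055 = £41,039.5000
Growing perpetuity: P = D₁ / (r − g) = £41,039.5000 / (0.122 − 0.055) = £612,529.85

£612529.85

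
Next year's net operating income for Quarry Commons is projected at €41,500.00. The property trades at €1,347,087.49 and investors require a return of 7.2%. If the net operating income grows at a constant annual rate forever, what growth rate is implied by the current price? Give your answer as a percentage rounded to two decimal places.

P = D₁/(r−g) ⇒ g = r − D₁/P = 0.072 − €41,500.00/€1,347,087.49 = 0.041193

4.12%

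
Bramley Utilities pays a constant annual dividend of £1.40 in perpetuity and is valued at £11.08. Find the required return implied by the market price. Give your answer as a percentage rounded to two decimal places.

12.64%

P = C/r ⇒ r = C/P = £1.40/£11.08 = 0.126354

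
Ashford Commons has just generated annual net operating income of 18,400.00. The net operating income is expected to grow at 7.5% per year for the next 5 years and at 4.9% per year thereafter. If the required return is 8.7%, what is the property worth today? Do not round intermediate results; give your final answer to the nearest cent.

569509.65

D_1 = 19780.00000
D_2 = 21263.50000
D_3 = 22858.26250
D_4 = 24572.63219
D_5 = 26415.57960
Terminal value at year 5: TV = D_5×(1+g_2)/(r−g_2) = 27709.94300/0.038 = 729209.02637
P_0 = D_1/(1+r)^1 + D_2/(1+r)^2 + D_3/(1+r)^3 + D_4/(1+r)^4 + D_5/(1+r)^5 + TV/(1+r)^5
    = 18196.87213 + 17995.98669 + 17797.31895 + 17600.84440 + 17406.53885 + 480512.08573 = 569509.64675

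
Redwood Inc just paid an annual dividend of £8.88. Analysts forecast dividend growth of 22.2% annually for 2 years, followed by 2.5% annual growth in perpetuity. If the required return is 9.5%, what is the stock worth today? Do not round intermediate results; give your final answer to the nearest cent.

£182.91

D_1 = 10.85136
D_2 = 13.26036
Terminal value at year 2: TV = D_2×(1+g_2)/(r−g_2) = 13.59187/0.07 = 194.16959
P_0 = D_1/(1+r)^1 + D_2/(1+r)^2 + TV/(1+r)^2
    = 9.90992 + 11.05929 + 161.93956 = 182.90877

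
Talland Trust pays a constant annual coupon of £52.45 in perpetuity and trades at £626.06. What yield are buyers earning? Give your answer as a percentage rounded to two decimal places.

8.38%

P = C/r ⇒ r = C/P = £52.45/£626.06 = 0.083778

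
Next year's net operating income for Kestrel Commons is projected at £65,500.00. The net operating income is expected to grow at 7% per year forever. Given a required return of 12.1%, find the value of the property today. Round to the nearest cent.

Growing perpetuity: P = D₁ / (r − g) = £65,500.0000 / (0.121 − 0.07) = £1,284,313.73

£1284313.73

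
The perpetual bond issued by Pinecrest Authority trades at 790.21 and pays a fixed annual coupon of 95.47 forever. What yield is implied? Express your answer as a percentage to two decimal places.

P = C/r ⇒ r = C/P = 95.47/790.21 = 0.120816

12.08%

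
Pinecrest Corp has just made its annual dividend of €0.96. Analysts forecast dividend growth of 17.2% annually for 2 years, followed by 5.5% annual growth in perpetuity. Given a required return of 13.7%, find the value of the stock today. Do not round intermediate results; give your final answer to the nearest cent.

D_1 = 1.12512
D_2 = 1.31864
Terminal value at year 2: TV = D_2×(1+g_2)/(r−g_2) = 1.39117/0.082 = 16.96544
P_0 = D_1/(1+r)^1 + D_2/(1+r)^2 + TV/(1+r)^2
    = 0.98955 + 1.02001 + 13.12333 = 15.13290

€15.13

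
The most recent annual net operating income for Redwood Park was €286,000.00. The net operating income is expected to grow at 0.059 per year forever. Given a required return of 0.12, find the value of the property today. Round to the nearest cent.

D₁ = D₀ × (1 + g) = €286,000.00 × 1.059 = €302,874.0000
Growing perpetuity: P = D₁ / (r − g) = €302,874.0000 / (0.12 − 0.059) = €4,965,147.54

€4965147.54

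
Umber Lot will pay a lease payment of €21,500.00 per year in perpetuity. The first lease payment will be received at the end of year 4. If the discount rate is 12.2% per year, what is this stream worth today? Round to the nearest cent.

€124767.09

Value at end of year 3: C / r = €21,500.00 / 0.122 = €176,229.5082
Discount to today: PV = €176,229.5082 / (1 + 0.122)^3 = €176,229.5082 / 1.412468 = €124,767.09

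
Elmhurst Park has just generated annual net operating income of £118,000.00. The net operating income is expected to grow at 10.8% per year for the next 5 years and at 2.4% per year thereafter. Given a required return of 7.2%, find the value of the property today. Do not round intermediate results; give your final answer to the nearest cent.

D_1 = 130744.00000
D_2 = 144864.35200
D_3 = 160509.70202
D_4 = 177844.74983
D_5 = 197051.98282
Terminal value at year 5: TV = D_5×(1+g_2)/(r−g_2) = 201781.23040/0.048 = 4203775.63340
P_0 = D_1/(1+r)^1 + D_2/(1+r)^2 + D_3/(1+r)^3 + D_4/(1+r)^4 + D_5/(1+r)^5 + TV/(1+r)^5
    = 121962.68657 + 126058.44843 + 130291.75453 + 134667.22390 + 139189.63067 + 2969378.78773 = 3621548.53184

£3621548.53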